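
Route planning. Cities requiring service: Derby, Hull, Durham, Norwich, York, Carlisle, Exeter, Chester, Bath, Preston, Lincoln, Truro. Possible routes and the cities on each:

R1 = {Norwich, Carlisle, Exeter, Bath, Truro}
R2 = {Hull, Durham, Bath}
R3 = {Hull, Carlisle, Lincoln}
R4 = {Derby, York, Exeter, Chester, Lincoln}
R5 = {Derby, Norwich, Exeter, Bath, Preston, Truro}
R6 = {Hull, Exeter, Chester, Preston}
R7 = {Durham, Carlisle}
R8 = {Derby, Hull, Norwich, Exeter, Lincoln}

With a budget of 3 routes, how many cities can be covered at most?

Choosing R1, R2, R4 covers {Derby, Hull, Durham, Norwich, York, Carlisle, Exeter, Chester, Bath, Lincoln, Truro} — 11 cities.
No choice of 3 routes does better; here Preston is left uncovered.

11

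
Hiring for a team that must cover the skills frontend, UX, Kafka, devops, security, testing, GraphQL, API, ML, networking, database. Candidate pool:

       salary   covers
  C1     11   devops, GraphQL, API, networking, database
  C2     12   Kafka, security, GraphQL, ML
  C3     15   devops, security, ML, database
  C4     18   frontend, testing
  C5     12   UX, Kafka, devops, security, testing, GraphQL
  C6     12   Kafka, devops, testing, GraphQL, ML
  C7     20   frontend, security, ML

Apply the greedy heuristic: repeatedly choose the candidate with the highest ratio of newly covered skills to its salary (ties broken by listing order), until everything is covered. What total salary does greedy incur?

Pick 1: C5 adds 6 new (UX, Kafka, devops, security, testing, GraphQL) at salary 12 (ratio 6/12).
Pick 2: C1 adds 3 new (API, networking, database) at salary 11 (ratio 3/11).
Pick 3: C7 adds 2 new (frontend, ML) at salary 20 (ratio 2/20).
Greedy total salary: 12 + 11 + 20 = 43.

43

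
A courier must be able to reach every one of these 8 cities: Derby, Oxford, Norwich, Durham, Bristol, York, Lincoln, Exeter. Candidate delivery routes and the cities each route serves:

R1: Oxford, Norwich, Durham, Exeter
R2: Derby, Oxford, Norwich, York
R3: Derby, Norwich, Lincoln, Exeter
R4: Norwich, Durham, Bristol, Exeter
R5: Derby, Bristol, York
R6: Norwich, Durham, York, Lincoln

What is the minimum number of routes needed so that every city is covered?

R1, R3, R5 together cover {Derby, Oxford, Norwich, Durham, Bristol, York, Lincoln, Exeter} — every city.
No 2 of the 6 routes cover everything (all 15 pairs fall short), so 3 is minimum.

3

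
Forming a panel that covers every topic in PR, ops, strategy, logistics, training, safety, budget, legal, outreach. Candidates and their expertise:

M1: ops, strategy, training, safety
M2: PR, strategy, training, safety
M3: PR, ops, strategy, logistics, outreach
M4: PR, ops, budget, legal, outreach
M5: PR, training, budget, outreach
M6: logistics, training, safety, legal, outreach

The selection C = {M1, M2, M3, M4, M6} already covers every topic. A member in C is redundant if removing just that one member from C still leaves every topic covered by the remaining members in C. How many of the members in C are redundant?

Drop M1: the rest still cover every topic — redundant.
Drop M2: the rest still cover every topic — redundant.
Drop M3: the rest still cover every topic — redundant.
Drop M4: budget uncovered — not redundant.
Drop M6: the rest still cover every topic — redundant.
4 redundant: M1, M2, M3, M6.

4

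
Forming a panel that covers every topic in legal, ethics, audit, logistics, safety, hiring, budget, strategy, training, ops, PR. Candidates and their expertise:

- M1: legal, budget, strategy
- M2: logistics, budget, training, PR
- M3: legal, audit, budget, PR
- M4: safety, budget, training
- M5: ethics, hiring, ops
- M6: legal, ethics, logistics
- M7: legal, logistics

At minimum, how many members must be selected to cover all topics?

5

M1, M2, M3, M4, M5 together cover {legal, ethics, audit, logistics, safety, hiring, budget, strategy, training, ops, PR} — every topic.
No 4 of the 7 members cover everything (all 35 size-4 selections fall short), so 5 is minimum.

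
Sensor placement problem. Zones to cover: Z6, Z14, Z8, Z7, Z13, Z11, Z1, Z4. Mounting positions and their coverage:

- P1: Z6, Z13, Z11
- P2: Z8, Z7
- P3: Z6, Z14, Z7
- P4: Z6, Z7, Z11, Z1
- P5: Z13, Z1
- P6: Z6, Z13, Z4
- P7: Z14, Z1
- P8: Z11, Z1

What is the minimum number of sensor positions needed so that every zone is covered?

4

P1, P2, P6, P7 together cover {Z6, Z14, Z8, Z7, Z13, Z11, Z1, Z4} — every zone.
No 3 of the 8 sensor positions cover everything (all 56 triples fall short), so 4 is minimum.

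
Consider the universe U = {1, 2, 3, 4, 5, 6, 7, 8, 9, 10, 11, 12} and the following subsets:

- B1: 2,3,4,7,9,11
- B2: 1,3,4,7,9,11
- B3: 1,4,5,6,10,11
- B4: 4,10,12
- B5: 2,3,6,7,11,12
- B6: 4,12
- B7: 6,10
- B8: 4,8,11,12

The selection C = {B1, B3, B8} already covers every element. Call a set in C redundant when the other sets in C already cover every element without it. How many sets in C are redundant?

Drop B1: 2, 3, 7, 9 uncovered — not redundant.
Drop B3: 1, 5, 6, 10 uncovered — not redundant.
Drop B8: 8, 12 uncovered — not redundant.
None of the sets in C is redundant.

0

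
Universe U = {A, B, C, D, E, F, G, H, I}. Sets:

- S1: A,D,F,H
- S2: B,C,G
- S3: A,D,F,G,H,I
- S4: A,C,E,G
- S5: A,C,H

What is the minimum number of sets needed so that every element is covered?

3

S2, S3, S4 together cover {A, B, C, D, E, F, G, H, I} — every element.
No 2 of the 5 sets cover everything (all 10 pairs fall short), so 3 is minimum.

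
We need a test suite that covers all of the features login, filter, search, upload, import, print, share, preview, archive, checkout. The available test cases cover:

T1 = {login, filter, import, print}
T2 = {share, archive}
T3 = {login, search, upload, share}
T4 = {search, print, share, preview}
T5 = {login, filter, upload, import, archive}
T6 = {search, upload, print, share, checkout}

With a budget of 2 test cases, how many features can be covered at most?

9

Choosing T4, T5 covers {login, filter, search, upload, import, print, share, preview, archive} — 9 features.
No choice of 2 test cases does better; here checkout is left uncovered.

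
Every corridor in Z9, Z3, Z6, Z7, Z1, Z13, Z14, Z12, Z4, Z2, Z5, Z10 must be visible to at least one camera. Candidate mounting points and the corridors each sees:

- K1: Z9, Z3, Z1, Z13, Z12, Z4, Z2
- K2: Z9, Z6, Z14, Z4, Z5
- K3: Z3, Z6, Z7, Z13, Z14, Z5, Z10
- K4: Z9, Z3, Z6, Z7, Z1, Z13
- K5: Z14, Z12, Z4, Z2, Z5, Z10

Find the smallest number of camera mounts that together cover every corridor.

2

K1, K3 together cover {Z9, Z3, Z6, Z7, Z1, Z13, Z14, Z12, Z4, Z2, Z5, Z10} — every corridor.
No single camera mount contains all 12 corridors, so 2 is optimal.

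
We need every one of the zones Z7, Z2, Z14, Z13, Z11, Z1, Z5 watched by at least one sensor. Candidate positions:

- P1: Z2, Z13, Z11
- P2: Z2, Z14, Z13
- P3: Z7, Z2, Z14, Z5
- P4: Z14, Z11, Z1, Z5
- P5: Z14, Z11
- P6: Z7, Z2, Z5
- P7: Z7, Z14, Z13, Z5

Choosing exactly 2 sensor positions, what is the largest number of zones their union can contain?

6

Choosing P1, P3 covers {Z7, Z2, Z14, Z13, Z11, Z5} — 6 zones.
No choice of 2 sensor positions does better; here Z1 is left uncovered.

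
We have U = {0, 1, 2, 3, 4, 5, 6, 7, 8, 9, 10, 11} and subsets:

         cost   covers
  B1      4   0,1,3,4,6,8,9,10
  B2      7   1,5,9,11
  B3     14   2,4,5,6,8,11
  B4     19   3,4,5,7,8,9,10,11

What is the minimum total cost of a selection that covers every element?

37

B1, B3, B4 cover every element at cost 4 + 14 + 19 = 37.
Any cover uses at least 3 sets; among all covering selections none totals below 37.
Greedy by coverage-per-cost would pick B1, B2, B3, B4 for 44 — worse than the optimum 37.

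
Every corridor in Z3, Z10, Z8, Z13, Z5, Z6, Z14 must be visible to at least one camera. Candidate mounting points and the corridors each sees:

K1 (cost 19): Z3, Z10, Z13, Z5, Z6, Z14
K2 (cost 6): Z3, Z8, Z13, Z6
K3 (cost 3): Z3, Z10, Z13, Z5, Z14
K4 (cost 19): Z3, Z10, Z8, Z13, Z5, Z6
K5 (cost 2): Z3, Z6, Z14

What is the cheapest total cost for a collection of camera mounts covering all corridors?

9

K2, K3 cover every corridor at cost 6 + 3 = 9.
Any cover uses at least 2 camera mounts; among all covering selections none totals below 9.
Greedy by coverage-per-cost would pick K3, K5, K2 for 11 — worse than the optimum 9.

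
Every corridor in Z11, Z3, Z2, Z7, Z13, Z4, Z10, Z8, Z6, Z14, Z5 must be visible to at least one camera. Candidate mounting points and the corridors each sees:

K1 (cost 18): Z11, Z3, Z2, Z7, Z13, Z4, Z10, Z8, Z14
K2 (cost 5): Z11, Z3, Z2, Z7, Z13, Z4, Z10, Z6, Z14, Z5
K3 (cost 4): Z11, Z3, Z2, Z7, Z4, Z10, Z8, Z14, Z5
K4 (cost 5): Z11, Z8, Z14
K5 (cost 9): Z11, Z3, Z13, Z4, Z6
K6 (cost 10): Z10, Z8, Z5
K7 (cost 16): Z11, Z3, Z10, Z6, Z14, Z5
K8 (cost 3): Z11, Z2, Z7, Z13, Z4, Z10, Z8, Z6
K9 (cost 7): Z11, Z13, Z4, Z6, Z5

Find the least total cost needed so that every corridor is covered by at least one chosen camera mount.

K3, K8 cover every corridor at cost 4 + 3 = 7.
Any cover uses at least 2 camera mounts; among all covering selections none totals below 7.

7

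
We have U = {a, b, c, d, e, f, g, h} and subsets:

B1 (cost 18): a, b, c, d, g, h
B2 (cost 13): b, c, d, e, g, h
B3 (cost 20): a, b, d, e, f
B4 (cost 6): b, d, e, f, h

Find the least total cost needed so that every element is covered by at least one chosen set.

B1, B4 cover every element at cost 18 + 6 = 24.
Any cover uses at least 2 sets; among all covering selections none totals below 24.

24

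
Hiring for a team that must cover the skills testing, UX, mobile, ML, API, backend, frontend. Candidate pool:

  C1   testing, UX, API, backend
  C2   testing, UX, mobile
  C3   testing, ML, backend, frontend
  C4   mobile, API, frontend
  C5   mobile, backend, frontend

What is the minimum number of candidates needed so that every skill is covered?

C1, C2, C3 together cover {testing, UX, mobile, ML, API, backend, frontend} — every skill.
No 2 of the 5 candidates cover everything (all 10 pairs fall short), so 3 is minimum.

3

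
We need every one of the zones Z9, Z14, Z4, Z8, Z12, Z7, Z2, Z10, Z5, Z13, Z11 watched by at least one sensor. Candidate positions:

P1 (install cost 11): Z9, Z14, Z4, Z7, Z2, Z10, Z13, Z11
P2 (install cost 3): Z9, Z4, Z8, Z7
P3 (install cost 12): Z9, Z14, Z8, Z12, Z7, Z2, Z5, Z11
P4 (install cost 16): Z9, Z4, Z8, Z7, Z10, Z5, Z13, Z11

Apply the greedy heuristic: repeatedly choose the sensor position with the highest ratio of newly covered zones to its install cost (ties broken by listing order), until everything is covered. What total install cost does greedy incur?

Pick 1: P2 adds 4 new (Z9, Z4, Z8, Z7) at install cost 3 (ratio 4/3).
Pick 2: P1 adds 5 new (Z14, Z2, Z10, Z13, Z11) at install cost 11 (ratio 5/11).
Pick 3: P3 adds 2 new (Z12, Z5) at install cost 12 (ratio 2/12).
Greedy total install cost: 3 + 11 + 12 = 26. (The true optimum is 23, so greedy overshoots here.)

26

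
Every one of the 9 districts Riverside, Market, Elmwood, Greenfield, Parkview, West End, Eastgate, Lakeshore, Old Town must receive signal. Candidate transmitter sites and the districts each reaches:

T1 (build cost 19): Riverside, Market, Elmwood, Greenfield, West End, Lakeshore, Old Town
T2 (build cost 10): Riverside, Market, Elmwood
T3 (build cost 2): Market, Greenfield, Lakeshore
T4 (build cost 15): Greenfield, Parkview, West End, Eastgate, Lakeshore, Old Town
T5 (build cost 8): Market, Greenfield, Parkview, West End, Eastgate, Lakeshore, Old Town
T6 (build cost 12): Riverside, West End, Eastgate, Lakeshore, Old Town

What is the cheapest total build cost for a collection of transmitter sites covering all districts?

T2, T5 cover every district at build cost 10 + 8 = 18.
Any cover uses at least 2 transmitter sites; among all covering selections none totals below 18.
Greedy by coverage-per-build cost would pick T3, T5, T2 for 20 — worse than the optimum 18.

18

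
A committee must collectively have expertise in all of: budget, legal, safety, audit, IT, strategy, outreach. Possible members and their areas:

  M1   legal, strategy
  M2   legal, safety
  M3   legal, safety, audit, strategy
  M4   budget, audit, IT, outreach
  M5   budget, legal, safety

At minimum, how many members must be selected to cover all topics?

M3, M4 together cover {budget, legal, safety, audit, IT, strategy, outreach} — every topic.
No single member contains all 7 topics, so 2 is optimal.

2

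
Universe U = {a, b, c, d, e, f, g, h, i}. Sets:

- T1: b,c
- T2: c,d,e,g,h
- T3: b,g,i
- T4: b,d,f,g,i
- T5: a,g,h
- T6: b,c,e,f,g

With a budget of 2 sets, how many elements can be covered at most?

Choosing T2, T4 covers {b, c, d, e, f, g, h, i} — 8 elements.
No choice of 2 sets does better; here a is left uncovered.

8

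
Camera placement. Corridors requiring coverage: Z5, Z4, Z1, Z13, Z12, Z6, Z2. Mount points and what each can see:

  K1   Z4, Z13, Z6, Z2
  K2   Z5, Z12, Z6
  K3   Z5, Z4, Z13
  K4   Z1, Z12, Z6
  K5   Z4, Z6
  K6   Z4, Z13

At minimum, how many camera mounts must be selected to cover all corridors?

3

K1, K2, K4 together cover {Z5, Z4, Z1, Z13, Z12, Z6, Z2} — every corridor.
No 2 of the 6 camera mounts cover everything (all 15 pairs fall short), so 3 is minimum.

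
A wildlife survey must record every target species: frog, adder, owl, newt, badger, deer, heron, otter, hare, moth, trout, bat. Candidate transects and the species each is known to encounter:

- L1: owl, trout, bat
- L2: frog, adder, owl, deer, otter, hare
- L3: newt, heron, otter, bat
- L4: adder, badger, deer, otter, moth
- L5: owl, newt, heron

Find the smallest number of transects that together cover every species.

4

L1, L2, L3, L4 together cover {frog, adder, owl, newt, badger, deer, heron, otter, hare, moth, trout, bat} — every species.
No 3 of the 5 transects cover everything (all 10 triples fall short), so 4 is minimum.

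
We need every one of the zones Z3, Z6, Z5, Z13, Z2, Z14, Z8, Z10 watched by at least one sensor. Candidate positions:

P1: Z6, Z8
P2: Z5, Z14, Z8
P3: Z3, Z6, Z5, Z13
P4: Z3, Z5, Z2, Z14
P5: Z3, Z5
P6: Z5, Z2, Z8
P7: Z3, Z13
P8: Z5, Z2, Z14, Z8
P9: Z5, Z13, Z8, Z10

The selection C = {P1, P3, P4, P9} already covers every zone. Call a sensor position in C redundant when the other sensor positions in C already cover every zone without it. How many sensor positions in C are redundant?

2

Drop P1: the rest still cover every zone — redundant.
Drop P3: the rest still cover every zone — redundant.
Drop P4: Z2, Z14 uncovered — not redundant.
Drop P9: Z10 uncovered — not redundant.
2 redundant: P1, P3.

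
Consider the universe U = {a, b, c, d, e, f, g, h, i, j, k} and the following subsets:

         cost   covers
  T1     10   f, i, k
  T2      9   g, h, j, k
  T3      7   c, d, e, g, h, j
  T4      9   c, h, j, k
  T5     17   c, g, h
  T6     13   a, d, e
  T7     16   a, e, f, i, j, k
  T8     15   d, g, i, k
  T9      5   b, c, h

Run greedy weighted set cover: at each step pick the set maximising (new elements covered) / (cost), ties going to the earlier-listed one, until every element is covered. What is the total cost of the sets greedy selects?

Pick 1: T3 adds 6 new (c, d, e, g, h, j) at cost 7 (ratio 6/7).
Pick 2: T1 adds 3 new (f, i, k) at cost 10 (ratio 3/10).
Pick 3: T9 adds 1 new (b) at cost 5 (ratio 1/5).
Pick 4: T6 adds 1 new (a) at cost 13 (ratio 1/13).
Greedy total cost: 7 + 10 + 5 + 13 = 35. (The true optimum is 28, so greedy overshoots here.)

35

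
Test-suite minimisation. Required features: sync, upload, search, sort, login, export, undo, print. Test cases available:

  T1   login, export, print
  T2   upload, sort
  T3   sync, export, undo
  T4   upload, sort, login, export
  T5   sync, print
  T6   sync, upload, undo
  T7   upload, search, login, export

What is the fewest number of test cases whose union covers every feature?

4

T1, T2, T3, T7 together cover {sync, upload, search, sort, login, export, undo, print} — every feature.
No 3 of the 7 test cases cover everything (all 35 triples fall short), so 4 is minimum.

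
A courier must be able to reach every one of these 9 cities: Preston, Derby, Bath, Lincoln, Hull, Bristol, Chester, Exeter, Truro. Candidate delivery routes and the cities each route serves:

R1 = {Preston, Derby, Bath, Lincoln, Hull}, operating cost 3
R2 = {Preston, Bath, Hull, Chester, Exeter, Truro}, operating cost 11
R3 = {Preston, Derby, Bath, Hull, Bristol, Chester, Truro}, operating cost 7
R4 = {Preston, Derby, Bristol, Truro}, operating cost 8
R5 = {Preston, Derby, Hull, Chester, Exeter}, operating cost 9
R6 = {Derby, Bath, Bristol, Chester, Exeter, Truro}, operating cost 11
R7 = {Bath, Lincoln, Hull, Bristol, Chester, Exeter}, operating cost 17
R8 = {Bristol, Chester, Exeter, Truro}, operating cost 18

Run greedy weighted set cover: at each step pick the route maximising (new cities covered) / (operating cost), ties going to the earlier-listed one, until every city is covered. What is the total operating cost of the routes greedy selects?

19

Pick 1: R1 adds 5 new (Preston, Derby, Bath, Lincoln, Hull) at operating cost 3 (ratio 5/3).
Pick 2: R3 adds 3 new (Bristol, Chester, Truro) at operating cost 7 (ratio 3/7).
Pick 3: R5 adds 1 new (Exeter) at operating cost 9 (ratio 1/9).
Greedy total operating cost: 3 + 7 + 9 = 19. (The true optimum is 14, so greedy overshoots here.)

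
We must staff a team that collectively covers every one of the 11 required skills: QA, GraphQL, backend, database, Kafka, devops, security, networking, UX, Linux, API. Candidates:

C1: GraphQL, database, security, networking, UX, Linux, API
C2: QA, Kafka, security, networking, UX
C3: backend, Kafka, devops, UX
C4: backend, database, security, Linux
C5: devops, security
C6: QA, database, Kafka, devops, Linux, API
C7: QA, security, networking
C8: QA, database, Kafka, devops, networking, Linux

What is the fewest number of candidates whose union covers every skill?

3

C1, C2, C3 together cover {QA, GraphQL, backend, database, Kafka, devops, security, networking, UX, Linux, API} — every skill.
No 2 of the 8 candidates cover everything (all 28 pairs fall short), so 3 is minimum.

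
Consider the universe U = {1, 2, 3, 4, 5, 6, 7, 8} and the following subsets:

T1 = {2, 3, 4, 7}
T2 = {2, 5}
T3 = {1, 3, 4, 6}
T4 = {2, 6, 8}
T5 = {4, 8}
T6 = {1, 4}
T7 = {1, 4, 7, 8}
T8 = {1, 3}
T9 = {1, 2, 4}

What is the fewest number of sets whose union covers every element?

T2, T3, T7 together cover {1, 2, 3, 4, 5, 6, 7, 8} — every element.
No 2 of the 9 sets cover everything (all 36 pairs fall short), so 3 is minimum.
Greedy (largest uncovered first) would take T1, T3, T2, T4 — 4 sets — but 3 suffice.

3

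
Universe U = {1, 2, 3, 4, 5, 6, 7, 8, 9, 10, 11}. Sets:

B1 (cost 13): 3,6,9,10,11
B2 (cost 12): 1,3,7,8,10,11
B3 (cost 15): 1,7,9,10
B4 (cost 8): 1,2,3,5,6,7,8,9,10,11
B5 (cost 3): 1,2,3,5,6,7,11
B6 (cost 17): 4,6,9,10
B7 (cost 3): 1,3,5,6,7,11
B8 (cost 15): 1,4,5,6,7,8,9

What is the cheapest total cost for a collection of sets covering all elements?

23

B4, B8 cover every element at cost 8 + 15 = 23.
Any cover uses at least 2 sets; among all covering selections none totals below 23.
Greedy by coverage-per-cost would pick B5, B4, B8 for 26 — worse than the optimum 23.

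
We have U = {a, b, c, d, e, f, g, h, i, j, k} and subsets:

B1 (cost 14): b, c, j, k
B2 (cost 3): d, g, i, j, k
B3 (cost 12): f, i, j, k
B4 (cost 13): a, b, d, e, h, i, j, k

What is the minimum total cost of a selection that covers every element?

B1, B2, B3, B4 cover every element at cost 14 + 3 + 12 + 13 = 42.
Any cover uses at least 4 sets; among all covering selections none totals below 42.

42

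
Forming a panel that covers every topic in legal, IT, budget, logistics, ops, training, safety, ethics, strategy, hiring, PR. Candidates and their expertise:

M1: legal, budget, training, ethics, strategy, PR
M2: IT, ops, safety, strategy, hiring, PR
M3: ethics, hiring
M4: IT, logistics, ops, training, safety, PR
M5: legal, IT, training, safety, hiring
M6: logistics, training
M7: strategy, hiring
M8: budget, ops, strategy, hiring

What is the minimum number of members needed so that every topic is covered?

M1, M2, M4 together cover {legal, IT, budget, logistics, ops, training, safety, ethics, strategy, hiring, PR} — every topic.
No 2 of the 8 members cover everything (all 28 pairs fall short), so 3 is minimum.

3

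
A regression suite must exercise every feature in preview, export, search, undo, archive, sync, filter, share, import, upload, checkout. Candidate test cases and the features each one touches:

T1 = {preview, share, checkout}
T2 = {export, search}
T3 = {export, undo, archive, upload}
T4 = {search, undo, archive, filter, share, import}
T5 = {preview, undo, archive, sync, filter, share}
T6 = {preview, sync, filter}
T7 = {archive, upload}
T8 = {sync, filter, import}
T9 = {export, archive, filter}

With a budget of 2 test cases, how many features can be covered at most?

8

Choosing T1, T4 covers {preview, search, undo, archive, filter, share, import, checkout} — 8 features.
No choice of 2 test cases does better; here export, sync, upload are left uncovered.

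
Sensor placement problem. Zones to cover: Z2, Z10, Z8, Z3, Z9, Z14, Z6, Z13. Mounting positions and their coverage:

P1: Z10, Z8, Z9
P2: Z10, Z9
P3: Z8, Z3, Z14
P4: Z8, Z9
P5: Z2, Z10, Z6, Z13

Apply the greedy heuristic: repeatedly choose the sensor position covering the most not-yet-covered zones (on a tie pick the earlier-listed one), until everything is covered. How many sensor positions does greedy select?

3

Pick 1: P5 covers 4 new zones (Z2, Z10, Z6, Z13).
Pick 2: P3 covers 3 new zones (Z8, Z3, Z14).
Pick 3: P1 covers 1 new zones (Z9).
Greedy uses 3 sensor positions.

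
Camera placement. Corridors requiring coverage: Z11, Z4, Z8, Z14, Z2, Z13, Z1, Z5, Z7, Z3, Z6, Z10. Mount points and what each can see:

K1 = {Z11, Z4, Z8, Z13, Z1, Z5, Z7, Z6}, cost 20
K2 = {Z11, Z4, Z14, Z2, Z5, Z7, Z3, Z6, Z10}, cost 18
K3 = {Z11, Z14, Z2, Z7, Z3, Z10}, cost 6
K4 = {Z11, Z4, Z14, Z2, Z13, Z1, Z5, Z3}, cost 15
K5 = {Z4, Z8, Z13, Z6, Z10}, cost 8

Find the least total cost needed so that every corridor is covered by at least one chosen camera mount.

26

K1, K3 cover every corridor at cost 20 + 6 = 26.
Any cover uses at least 2 camera mounts; among all covering selections none totals below 26.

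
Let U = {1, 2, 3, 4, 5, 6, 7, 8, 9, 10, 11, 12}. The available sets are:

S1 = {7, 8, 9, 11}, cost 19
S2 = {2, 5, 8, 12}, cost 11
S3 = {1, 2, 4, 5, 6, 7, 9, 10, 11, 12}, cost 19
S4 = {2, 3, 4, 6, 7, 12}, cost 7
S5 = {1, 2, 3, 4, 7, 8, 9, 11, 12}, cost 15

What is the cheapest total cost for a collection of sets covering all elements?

S3, S5 cover every element at cost 19 + 15 = 34.
Any cover uses at least 2 sets; among all covering selections none totals below 34.
Greedy by coverage-per-cost would pick S4, S5, S3 for 41 — worse than the optimum 34.

34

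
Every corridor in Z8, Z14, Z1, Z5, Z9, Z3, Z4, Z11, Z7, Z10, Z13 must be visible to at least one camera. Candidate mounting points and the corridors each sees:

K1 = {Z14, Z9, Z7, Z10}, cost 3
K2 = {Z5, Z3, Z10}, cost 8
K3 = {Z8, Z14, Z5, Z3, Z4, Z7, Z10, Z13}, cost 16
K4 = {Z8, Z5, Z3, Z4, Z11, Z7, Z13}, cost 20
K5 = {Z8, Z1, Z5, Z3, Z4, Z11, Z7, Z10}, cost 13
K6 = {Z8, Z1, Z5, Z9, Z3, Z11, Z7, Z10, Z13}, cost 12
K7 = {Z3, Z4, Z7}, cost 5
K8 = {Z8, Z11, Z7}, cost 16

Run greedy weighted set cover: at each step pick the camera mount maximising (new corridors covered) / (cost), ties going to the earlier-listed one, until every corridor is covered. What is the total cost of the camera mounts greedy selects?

20

Pick 1: K1 adds 4 new (Z14, Z9, Z7, Z10) at cost 3 (ratio 4/3).
Pick 2: K6 adds 6 new (Z8, Z1, Z5, Z3, Z11, Z13) at cost 12 (ratio 6/12).
Pick 3: K7 adds 1 new (Z4) at cost 5 (ratio 1/5).
Greedy total cost: 3 + 12 + 5 = 20.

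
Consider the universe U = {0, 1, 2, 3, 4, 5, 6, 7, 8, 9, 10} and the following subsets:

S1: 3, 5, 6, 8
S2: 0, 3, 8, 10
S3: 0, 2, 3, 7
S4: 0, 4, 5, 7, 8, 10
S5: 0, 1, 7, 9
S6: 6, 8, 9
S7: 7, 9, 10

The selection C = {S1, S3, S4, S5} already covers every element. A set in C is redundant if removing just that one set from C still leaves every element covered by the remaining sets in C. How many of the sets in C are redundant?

Drop S1: 6 uncovered — not redundant.
Drop S3: 2 uncovered — not redundant.
Drop S4: 4, 10 uncovered — not redundant.
Drop S5: 1, 9 uncovered — not redundant.
None of the sets in C is redundant.

0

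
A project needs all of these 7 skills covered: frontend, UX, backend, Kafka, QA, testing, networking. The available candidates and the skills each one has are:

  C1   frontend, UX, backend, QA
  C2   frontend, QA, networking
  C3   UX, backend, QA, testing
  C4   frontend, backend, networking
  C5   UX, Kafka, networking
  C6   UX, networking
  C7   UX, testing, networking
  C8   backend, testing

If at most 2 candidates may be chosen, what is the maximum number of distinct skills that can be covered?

6

Choosing C1, C5 covers {frontend, UX, backend, Kafka, QA, networking} — 6 skills.
No choice of 2 candidates does better; here testing is left uncovered.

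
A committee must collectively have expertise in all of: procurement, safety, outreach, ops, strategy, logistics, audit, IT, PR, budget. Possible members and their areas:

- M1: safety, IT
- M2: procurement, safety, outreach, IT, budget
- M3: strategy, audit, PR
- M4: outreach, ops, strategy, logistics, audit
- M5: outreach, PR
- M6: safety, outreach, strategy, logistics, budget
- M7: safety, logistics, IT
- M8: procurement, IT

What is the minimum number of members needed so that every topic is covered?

3

M2, M3, M4 together cover {procurement, safety, outreach, ops, strategy, logistics, audit, IT, PR, budget} — every topic.
No 2 of the 8 members cover everything (all 28 pairs fall short), so 3 is minimum.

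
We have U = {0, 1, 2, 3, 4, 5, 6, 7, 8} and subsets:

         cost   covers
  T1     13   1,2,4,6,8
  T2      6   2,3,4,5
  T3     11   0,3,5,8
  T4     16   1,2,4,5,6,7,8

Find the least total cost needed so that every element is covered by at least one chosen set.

T3, T4 cover every element at cost 11 + 16 = 27.
Any cover uses at least 2 sets; among all covering selections none totals below 27.

27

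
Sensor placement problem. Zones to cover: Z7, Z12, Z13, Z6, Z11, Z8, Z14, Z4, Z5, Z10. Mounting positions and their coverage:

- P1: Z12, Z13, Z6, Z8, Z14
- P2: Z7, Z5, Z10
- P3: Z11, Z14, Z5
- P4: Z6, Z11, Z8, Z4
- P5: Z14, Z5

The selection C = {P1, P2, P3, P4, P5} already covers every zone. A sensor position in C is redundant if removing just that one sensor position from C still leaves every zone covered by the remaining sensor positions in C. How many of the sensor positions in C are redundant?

2

Drop P1: Z12, Z13 uncovered — not redundant.
Drop P2: Z7, Z10 uncovered — not redundant.
Drop P3: the rest still cover every zone — redundant.
Drop P4: Z4 uncovered — not redundant.
Drop P5: the rest still cover every zone — redundant.
2 redundant: P3, P5.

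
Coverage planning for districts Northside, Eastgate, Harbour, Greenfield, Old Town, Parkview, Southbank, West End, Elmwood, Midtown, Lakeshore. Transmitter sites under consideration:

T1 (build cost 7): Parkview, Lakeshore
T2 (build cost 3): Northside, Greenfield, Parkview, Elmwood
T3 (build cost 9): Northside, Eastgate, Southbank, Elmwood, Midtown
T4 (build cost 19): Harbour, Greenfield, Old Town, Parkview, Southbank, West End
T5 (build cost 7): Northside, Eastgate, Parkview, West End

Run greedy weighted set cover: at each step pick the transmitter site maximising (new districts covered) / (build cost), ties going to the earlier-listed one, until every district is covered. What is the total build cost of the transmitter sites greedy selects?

Pick 1: T2 adds 4 new (Northside, Greenfield, Parkview, Elmwood) at build cost 3 (ratio 4/3).
Pick 2: T3 adds 3 new (Eastgate, Southbank, Midtown) at build cost 9 (ratio 3/9).
Pick 3: T4 adds 3 new (Harbour, Old Town, West End) at build cost 19 (ratio 3/19).
Pick 4: T1 adds 1 new (Lakeshore) at build cost 7 (ratio 1/7).
Greedy total build cost: 3 + 9 + 19 + 7 = 38. (The true optimum is 35, so greedy overshoots here.)

38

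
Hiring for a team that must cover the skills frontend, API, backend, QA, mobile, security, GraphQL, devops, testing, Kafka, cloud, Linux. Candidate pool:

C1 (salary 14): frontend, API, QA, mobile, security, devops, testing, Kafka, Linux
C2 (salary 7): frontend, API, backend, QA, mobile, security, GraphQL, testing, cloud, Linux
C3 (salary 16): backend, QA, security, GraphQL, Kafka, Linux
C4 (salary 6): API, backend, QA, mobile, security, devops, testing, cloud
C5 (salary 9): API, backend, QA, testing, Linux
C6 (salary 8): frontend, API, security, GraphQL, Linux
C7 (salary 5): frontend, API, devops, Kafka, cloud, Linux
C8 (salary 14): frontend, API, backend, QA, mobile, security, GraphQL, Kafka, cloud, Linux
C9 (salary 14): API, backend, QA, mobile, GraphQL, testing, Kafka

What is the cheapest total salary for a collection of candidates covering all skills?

12

C2, C7 cover every skill at salary 7 + 5 = 12.
Any cover uses at least 2 candidates; among all covering selections none totals below 12.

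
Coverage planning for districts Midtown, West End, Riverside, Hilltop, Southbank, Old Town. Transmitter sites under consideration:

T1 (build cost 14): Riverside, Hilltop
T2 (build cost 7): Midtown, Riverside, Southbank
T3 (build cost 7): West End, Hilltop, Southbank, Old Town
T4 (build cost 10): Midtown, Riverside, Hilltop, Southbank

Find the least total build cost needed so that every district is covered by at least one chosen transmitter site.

T2, T3 cover every district at build cost 7 + 7 = 14.
Any cover uses at least 2 transmitter sites; among all covering selections none totals below 14.

14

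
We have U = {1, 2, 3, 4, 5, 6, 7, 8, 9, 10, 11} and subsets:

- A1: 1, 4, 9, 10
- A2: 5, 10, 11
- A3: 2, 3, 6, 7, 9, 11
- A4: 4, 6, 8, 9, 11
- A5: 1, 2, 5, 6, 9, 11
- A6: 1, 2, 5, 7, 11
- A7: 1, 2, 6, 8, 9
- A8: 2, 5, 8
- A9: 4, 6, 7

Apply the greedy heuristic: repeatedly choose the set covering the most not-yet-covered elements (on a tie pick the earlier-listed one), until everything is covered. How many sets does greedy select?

3

Pick 1: A3 covers 6 new elements (2, 3, 6, 7, 9, 11).
Pick 2: A1 covers 3 new elements (1, 4, 10).
Pick 3: A8 covers 2 new elements (5, 8).
Greedy uses 3 sets.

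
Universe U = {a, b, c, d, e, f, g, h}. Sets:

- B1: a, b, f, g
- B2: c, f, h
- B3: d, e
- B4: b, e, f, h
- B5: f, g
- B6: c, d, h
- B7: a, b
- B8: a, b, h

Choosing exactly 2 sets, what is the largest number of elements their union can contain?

7

Choosing B1, B6 covers {a, b, c, d, f, g, h} — 7 elements.
No choice of 2 sets does better; here e is left uncovered.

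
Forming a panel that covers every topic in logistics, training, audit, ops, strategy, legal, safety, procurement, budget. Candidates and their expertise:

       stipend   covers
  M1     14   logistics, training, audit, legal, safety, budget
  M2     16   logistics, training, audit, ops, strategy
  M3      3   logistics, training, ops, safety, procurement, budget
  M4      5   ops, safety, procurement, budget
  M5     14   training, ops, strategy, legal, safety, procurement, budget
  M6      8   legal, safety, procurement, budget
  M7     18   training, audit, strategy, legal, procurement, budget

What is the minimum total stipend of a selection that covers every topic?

M3, M7 cover every topic at stipend 3 + 18 = 21.
Any cover uses at least 2 members; among all covering selections none totals below 21.

21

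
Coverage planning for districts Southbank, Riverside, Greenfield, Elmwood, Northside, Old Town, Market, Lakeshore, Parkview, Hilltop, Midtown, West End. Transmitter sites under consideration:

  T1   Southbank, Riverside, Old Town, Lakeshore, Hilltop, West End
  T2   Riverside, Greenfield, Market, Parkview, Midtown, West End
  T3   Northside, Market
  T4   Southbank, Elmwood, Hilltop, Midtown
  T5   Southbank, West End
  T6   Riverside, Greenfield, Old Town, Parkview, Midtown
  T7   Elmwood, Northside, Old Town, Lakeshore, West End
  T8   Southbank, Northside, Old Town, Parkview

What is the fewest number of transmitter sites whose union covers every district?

T1, T2, T7 together cover {Southbank, Riverside, Greenfield, Elmwood, Northside, Old Town, Market, Lakeshore, Parkview, Hilltop, Midtown, West End} — every district.
No 2 of the 8 transmitter sites cover everything (all 28 pairs fall short), so 3 is minimum.

3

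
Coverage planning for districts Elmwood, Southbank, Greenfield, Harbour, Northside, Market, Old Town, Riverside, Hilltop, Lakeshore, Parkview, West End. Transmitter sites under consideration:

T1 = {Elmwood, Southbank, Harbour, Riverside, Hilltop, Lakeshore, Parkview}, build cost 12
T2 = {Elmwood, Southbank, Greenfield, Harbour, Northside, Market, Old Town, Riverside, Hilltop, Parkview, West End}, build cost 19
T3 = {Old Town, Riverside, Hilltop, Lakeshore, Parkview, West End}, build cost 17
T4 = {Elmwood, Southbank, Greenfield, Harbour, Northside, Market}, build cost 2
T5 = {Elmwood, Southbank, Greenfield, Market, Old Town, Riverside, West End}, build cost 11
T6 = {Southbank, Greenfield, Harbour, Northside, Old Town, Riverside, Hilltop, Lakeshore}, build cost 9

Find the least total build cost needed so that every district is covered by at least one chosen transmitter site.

19

T3, T4 cover every district at build cost 17 + 2 = 19.
Any cover uses at least 2 transmitter sites; among all covering selections none totals below 19.
Greedy by coverage-per-build cost would pick T4, T6, T3 for 28 — worse than the optimum 19.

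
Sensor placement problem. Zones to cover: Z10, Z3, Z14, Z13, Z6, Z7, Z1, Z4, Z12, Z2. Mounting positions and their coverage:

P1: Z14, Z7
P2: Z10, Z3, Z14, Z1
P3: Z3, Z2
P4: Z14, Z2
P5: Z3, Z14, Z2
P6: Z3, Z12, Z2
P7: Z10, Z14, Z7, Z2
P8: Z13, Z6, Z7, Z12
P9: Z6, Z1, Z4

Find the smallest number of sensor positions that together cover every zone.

4

P2, P3, P8, P9 together cover {Z10, Z3, Z14, Z13, Z6, Z7, Z1, Z4, Z12, Z2} — every zone.
No 3 of the 9 sensor positions cover everything (all 84 triples fall short), so 4 is minimum.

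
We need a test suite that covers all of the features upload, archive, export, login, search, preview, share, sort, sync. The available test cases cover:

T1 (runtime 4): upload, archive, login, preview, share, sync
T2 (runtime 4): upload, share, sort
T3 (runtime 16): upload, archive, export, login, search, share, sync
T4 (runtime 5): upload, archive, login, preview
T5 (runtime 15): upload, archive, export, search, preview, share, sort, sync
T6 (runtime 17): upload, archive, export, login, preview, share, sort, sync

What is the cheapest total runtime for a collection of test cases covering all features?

T1, T5 cover every feature at runtime 4 + 15 = 19.
Any cover uses at least 2 test cases; among all covering selections none totals below 19.

19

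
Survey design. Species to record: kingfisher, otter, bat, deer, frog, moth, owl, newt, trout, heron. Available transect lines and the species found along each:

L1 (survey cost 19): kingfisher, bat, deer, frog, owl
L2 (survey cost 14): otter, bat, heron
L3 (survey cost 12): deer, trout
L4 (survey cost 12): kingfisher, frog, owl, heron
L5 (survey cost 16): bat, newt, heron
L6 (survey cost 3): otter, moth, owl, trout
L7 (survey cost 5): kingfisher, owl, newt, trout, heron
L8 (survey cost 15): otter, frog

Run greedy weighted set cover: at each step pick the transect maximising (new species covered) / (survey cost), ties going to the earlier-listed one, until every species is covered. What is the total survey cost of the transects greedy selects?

Pick 1: L6 adds 4 new (otter, moth, owl, trout) at survey cost 3 (ratio 4/3).
Pick 2: L7 adds 3 new (kingfisher, newt, heron) at survey cost 5 (ratio 3/5).
Pick 3: L1 adds 3 new (bat, deer, frog) at survey cost 19 (ratio 3/19).
Greedy total survey cost: 3 + 5 + 19 = 27.

27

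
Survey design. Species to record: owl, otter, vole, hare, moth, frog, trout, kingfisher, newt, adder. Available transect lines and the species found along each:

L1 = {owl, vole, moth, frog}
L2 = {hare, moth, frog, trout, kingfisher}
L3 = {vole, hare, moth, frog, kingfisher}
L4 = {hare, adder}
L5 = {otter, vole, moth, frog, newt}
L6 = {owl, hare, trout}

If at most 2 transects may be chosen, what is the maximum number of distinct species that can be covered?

Choosing L2, L5 covers {otter, vole, hare, moth, frog, trout, kingfisher, newt} — 8 species.
No choice of 2 transects does better; here owl, adder are left uncovered.

8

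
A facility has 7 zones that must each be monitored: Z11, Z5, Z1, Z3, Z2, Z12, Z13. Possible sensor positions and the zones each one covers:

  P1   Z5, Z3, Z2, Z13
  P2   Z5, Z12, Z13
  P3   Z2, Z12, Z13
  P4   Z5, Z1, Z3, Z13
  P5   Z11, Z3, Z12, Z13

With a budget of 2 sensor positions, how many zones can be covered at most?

6

Choosing P1, P5 covers {Z11, Z5, Z3, Z2, Z12, Z13} — 6 zones.
No choice of 2 sensor positions does better; here Z1 is left uncovered.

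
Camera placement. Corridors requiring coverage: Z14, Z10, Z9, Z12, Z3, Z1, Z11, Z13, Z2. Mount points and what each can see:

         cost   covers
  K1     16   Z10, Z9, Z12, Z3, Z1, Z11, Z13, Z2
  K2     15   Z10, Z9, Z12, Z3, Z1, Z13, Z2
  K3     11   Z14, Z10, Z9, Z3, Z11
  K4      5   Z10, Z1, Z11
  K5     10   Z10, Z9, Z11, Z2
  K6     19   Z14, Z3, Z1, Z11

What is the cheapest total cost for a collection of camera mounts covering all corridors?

K2, K3 cover every corridor at cost 15 + 11 = 26.
Any cover uses at least 2 camera mounts; among all covering selections none totals below 26.
Greedy by coverage-per-cost would pick K4, K2, K3 for 31 — worse than the optimum 26.

26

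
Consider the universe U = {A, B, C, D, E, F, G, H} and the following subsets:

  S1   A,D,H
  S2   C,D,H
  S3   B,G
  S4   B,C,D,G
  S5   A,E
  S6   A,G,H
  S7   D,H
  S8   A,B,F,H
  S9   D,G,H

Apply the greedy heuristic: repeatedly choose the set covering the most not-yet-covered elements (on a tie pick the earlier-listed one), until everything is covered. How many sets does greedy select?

3

Pick 1: S4 covers 4 new elements (B, C, D, G).
Pick 2: S8 covers 3 new elements (A, F, H).
Pick 3: S5 covers 1 new elements (E).
Greedy uses 3 sets.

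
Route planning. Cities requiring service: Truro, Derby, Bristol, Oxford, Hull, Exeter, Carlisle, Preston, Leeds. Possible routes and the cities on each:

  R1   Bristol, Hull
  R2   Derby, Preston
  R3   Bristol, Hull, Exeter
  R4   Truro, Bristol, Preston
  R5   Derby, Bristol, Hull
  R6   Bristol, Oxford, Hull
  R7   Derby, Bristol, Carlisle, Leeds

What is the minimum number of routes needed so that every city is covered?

4

R3, R4, R6, R7 together cover {Truro, Derby, Bristol, Oxford, Hull, Exeter, Carlisle, Preston, Leeds} — every city.
No 3 of the 7 routes cover everything (all 35 triples fall short), so 4 is minimum.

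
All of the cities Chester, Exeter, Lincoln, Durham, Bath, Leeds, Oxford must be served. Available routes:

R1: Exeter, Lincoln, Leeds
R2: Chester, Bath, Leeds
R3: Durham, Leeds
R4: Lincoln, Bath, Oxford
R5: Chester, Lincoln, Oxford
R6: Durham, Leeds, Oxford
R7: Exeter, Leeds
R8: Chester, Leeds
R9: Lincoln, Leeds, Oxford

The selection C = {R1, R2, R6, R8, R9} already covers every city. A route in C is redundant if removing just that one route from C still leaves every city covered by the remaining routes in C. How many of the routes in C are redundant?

Drop R1: Exeter uncovered — not redundant.
Drop R2: Bath uncovered — not redundant.
Drop R6: Durham uncovered — not redundant.
Drop R8: the rest still cover every city — redundant.
Drop R9: the rest still cover every city — redundant.
2 redundant: R8, R9.

2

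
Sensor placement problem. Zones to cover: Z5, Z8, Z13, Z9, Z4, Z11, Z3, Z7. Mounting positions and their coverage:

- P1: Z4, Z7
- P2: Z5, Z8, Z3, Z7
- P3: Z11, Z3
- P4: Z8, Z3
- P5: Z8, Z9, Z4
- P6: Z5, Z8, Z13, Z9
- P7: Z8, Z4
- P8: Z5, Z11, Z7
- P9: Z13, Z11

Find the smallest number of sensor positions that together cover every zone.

3

P1, P3, P6 together cover {Z5, Z8, Z13, Z9, Z4, Z11, Z3, Z7} — every zone.
No 2 of the 9 sensor positions cover everything (all 36 pairs fall short), so 3 is minimum.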